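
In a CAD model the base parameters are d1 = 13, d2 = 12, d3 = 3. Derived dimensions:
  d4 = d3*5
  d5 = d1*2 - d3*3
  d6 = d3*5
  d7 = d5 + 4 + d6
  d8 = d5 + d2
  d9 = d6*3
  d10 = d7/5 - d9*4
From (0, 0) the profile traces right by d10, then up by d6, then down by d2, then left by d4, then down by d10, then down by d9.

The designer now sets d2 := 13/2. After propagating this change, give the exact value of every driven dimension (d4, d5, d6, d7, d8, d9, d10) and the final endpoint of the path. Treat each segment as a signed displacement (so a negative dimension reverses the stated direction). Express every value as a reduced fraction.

d4 = 15
d5 = 17
d6 = 15
d7 = 36
d8 = 47/2
d9 = 45
d10 = -864/5
endpoint = (-939/5, 1363/10)

Apply edit: d2 := 13/2
  d4 = d3*5 = 15
  d5 = d1*2 - d3*3 = 17
  d6 = d3*5 = 15
  d7 = d5 + 4 + d6 = 36
  d8 = d5 + d2 = 47/2
  d9 = d6*3 = 45
  d10 = d7/5 - d9*4 = -864/5
Walk from origin (0, 0):
  seg 1: right by d10 = -864/5 → (-864/5, 0)
  seg 2: up by d6 = 15 → (-864/5, 15)
  seg 3: down by d2 = 13/2 → (-864/5, 17/2)
  seg 4: left by d4 = 15 → (-939/5, 17/2)
  seg 5: down by d10 = -864/5 → (-939/5, 1813/10)
  seg 6: down by d9 = 45 → (-939/5, 1363/10)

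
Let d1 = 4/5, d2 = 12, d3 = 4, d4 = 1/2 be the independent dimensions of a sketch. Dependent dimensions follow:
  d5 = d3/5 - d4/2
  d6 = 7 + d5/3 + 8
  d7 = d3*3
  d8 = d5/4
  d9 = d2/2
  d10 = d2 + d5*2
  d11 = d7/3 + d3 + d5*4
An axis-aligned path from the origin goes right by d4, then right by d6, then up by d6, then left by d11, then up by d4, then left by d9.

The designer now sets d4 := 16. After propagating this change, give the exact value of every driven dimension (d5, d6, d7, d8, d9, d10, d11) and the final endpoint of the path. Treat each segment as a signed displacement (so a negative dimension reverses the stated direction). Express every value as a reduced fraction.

d5 = -36/5
d6 = 63/5
d7 = 12
d8 = -9/5
d9 = 6
d10 = -12/5
d11 = -104/5
endpoint = (217/5, 143/5)

Apply edit: d4 := 16
  d5 = d3/5 - d4/2 = -36/5
  d6 = 7 + d5/3 + 8 = 63/5
  d7 = d3*3 = 12
  d8 = d5/4 = -9/5
  d9 = d2/2 = 6
  d10 = d2 + d5*2 = -12/5
  d11 = d7/3 + d3 + d5*4 = -104/5
Walk from origin (0, 0):
  seg 1: right by d4 = 16 → (16, 0)
  seg 2: right by d6 = 63/5 → (143/5, 0)
  seg 3: up by d6 = 63/5 → (143/5, 63/5)
  seg 4: left by d11 = -104/5 → (247/5, 63/5)
  seg 5: up by d4 = 16 → (247/5, 143/5)
  seg 6: left by d9 = 6 → (217/5, 143/5)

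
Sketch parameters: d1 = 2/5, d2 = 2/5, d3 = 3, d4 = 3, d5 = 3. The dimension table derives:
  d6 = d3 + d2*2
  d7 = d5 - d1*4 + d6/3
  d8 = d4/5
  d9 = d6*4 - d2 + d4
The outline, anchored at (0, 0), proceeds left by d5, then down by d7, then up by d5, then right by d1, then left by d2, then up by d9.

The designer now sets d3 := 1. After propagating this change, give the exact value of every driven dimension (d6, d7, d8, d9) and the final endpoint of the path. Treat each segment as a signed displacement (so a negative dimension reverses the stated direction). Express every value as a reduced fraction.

d6 = 9/5
d7 = 2
d8 = 3/5
d9 = 49/5
endpoint = (-3, 54/5)

Apply edit: d3 := 1
  d6 = d3 + d2*2 = 9/5
  d7 = d5 - d1*4 + d6/3 = 2
  d8 = d4/5 = 3/5
  d9 = d6*4 - d2 + d4 = 49/5
Walk from origin (0, 0):
  seg 1: left by d5 = 3 → (-3, 0)
  seg 2: down by d7 = 2 → (-3, -2)
  seg 3: up by d5 = 3 → (-3, 1)
  seg 4: right by d1 = 2/5 → (-13/5, 1)
  seg 5: left by d2 = 2/5 → (-3, 1)
  seg 6: up by d9 = 49/5 → (-3, 54/5)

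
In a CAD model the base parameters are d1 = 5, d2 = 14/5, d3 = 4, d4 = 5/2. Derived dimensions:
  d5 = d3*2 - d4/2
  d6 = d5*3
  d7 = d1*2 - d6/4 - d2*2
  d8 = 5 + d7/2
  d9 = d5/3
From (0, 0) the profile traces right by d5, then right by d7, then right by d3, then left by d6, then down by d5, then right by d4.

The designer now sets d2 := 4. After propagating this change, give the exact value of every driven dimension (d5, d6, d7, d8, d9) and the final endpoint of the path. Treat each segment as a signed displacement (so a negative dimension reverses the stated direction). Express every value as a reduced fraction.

Apply edit: d2 := 4
  d5 = d3*2 - d4/2 = 27/4
  d6 = d5*3 = 81/4
  d7 = d1*2 - d6/4 - d2*2 = -49/16
  d8 = 5 + d7/2 = 111/32
  d9 = d5/3 = 9/4
Walk from origin (0, 0):
  seg 1: right by d5 = 27/4 → (27/4, 0)
  seg 2: right by d7 = -49/16 → (59/16, 0)
  seg 3: right by d3 = 4 → (123/16, 0)
  seg 4: left by d6 = 81/4 → (-201/16, 0)
  seg 5: down by d5 = 27/4 → (-201/16, -27/4)
  seg 6: right by d4 = 5/2 → (-161/16, -27/4)

d5 = 27/4
d6 = 81/4
d7 = -49/16
d8 = 111/32
d9 = 9/4
endpoint = (-161/16, -27/4)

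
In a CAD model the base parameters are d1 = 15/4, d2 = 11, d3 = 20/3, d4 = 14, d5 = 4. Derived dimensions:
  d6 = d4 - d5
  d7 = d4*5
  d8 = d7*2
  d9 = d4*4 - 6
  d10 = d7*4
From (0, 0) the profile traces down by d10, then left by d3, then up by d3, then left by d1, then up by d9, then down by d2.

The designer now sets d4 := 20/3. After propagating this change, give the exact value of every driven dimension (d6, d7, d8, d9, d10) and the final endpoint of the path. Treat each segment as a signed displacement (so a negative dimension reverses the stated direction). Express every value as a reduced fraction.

Apply edit: d4 := 20/3
  d6 = d4 - d5 = 8/3
  d7 = d4*5 = 100/3
  d8 = d7*2 = 200/3
  d9 = d4*4 - 6 = 62/3
  d10 = d7*4 = 400/3
Walk from origin (0, 0):
  seg 1: down by d10 = 400/3 → (0, -400/3)
  seg 2: left by d3 = 20/3 → (-20/3, -400/3)
  seg 3: up by d3 = 20/3 → (-20/3, -380/3)
  seg 4: left by d1 = 15/4 → (-125/12, -380/3)
  seg 5: up by d9 = 62/3 → (-125/12, -106)
  seg 6: down by d2 = 11 → (-125/12, -117)

d6 = 8/3
d7 = 100/3
d8 = 200/3
d9 = 62/3
d10 = 400/3
endpoint = (-125/12, -117)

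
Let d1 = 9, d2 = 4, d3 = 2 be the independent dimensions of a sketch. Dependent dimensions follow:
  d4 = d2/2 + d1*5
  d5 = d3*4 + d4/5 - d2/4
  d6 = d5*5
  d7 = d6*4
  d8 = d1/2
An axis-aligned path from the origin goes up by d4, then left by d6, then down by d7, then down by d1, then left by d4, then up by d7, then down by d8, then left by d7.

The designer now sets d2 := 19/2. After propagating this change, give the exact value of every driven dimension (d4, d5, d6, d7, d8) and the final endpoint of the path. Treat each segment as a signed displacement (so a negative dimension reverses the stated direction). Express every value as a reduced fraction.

Apply edit: d2 := 19/2
  d4 = d2/2 + d1*5 = 199/4
  d5 = d3*4 + d4/5 - d2/4 = 623/40
  d6 = d5*5 = 623/8
  d7 = d6*4 = 623/2
  d8 = d1/2 = 9/2
Walk from origin (0, 0):
  seg 1: up by d4 = 199/4 → (0, 199/4)
  seg 2: left by d6 = 623/8 → (-623/8, 199/4)
  seg 3: down by d7 = 623/2 → (-623/8, -1047/4)
  seg 4: down by d1 = 9 → (-623/8, -1083/4)
  seg 5: left by d4 = 199/4 → (-1021/8, -1083/4)
  seg 6: up by d7 = 623/2 → (-1021/8, 163/4)
  seg 7: down by d8 = 9/2 → (-1021/8, 145/4)
  seg 8: left by d7 = 623/2 → (-3513/8, 145/4)

d4 = 199/4
d5 = 623/40
d6 = 623/8
d7 = 623/2
d8 = 9/2
endpoint = (-3513/8, 145/4)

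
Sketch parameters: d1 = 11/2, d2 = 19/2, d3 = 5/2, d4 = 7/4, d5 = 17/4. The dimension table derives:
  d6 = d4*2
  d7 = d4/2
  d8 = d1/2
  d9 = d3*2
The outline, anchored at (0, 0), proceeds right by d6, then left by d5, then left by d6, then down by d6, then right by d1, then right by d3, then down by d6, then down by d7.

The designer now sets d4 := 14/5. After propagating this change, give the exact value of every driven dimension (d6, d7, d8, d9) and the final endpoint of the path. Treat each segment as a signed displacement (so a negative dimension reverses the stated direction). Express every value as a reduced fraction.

Apply edit: d4 := 14/5
  d6 = d4*2 = 28/5
  d7 = d4/2 = 7/5
  d8 = d1/2 = 11/4
  d9 = d3*2 = 5
Walk from origin (0, 0):
  seg 1: right by d6 = 28/5 → (28/5, 0)
  seg 2: left by d5 = 17/4 → (27/20, 0)
  seg 3: left by d6 = 28/5 → (-17/4, 0)
  seg 4: down by d6 = 28/5 → (-17/4, -28/5)
  seg 5: right by d1 = 11/2 → (5/4, -28/5)
  seg 6: right by d3 = 5/2 → (15/4, -28/5)
  seg 7: down by d6 = 28/5 → (15/4, -56/5)
  seg 8: down by d7 = 7/5 → (15/4, -63/5)

d6 = 28/5
d7 = 7/5
d8 = 11/4
d9 = 5
endpoint = (15/4, -63/5)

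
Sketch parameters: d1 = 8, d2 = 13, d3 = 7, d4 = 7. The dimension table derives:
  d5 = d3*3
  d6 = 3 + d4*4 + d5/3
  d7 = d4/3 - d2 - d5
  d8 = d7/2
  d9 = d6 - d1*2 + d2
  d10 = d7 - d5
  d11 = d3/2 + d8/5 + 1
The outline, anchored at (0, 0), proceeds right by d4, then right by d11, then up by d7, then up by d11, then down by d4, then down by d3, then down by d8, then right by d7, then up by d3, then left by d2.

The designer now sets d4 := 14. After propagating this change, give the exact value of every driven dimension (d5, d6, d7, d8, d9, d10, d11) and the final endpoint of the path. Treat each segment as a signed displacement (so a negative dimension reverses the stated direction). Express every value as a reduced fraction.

d5 = 21
d6 = 66
d7 = -88/3
d8 = -44/3
d9 = 63
d10 = -151/3
d11 = 47/30
endpoint = (-803/30, -271/10)

Apply edit: d4 := 14
  d5 = d3*3 = 21
  d6 = 3 + d4*4 + d5/3 = 66
  d7 = d4/3 - d2 - d5 = -88/3
  d8 = d7/2 = -44/3
  d9 = d6 - d1*2 + d2 = 63
  d10 = d7 - d5 = -151/3
  d11 = d3/2 + d8/5 + 1 = 47/30
Walk from origin (0, 0):
  seg 1: right by d4 = 14 → (14, 0)
  seg 2: right by d11 = 47/30 → (467/30, 0)
  seg 3: up by d7 = -88/3 → (467/30, -88/3)
  seg 4: up by d11 = 47/30 → (467/30, -833/30)
  seg 5: down by d4 = 14 → (467/30, -1253/30)
  seg 6: down by d3 = 7 → (467/30, -1463/30)
  seg 7: down by d8 = -44/3 → (467/30, -341/10)
  seg 8: right by d7 = -88/3 → (-413/30, -341/10)
  seg 9: up by d3 = 7 → (-413/30, -271/10)
  seg 10: left by d2 = 13 → (-803/30, -271/10)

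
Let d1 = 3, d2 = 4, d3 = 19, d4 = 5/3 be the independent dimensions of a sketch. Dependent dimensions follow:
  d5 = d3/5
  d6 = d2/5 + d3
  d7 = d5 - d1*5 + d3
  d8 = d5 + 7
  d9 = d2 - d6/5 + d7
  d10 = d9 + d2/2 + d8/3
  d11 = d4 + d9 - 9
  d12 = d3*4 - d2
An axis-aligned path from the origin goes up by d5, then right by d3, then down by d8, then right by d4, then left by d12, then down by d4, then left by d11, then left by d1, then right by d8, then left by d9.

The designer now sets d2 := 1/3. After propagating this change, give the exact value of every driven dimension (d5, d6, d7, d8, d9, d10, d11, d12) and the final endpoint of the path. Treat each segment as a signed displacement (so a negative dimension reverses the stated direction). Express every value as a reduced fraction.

Apply edit: d2 := 1/3
  d5 = d3/5 = 19/5
  d6 = d2/5 + d3 = 286/15
  d7 = d5 - d1*5 + d3 = 39/5
  d8 = d5 + 7 = 54/5
  d9 = d2 - d6/5 + d7 = 108/25
  d10 = d9 + d2/2 + d8/3 = 1213/150
  d11 = d4 + d9 - 9 = -226/75
  d12 = d3*4 - d2 = 227/3
Walk from origin (0, 0):
  seg 1: up by d5 = 19/5 → (0, 19/5)
  seg 2: right by d3 = 19 → (19, 19/5)
  seg 3: down by d8 = 54/5 → (19, -7)
  seg 4: right by d4 = 5/3 → (62/3, -7)
  seg 5: left by d12 = 227/3 → (-55, -7)
  seg 6: down by d4 = 5/3 → (-55, -26/3)
  seg 7: left by d11 = -226/75 → (-3899/75, -26/3)
  seg 8: left by d1 = 3 → (-4124/75, -26/3)
  seg 9: right by d8 = 54/5 → (-3314/75, -26/3)
  seg 10: left by d9 = 108/25 → (-3638/75, -26/3)

d5 = 19/5
d6 = 286/15
d7 = 39/5
d8 = 54/5
d9 = 108/25
d10 = 1213/150
d11 = -226/75
d12 = 227/3
endpoint = (-3638/75, -26/3)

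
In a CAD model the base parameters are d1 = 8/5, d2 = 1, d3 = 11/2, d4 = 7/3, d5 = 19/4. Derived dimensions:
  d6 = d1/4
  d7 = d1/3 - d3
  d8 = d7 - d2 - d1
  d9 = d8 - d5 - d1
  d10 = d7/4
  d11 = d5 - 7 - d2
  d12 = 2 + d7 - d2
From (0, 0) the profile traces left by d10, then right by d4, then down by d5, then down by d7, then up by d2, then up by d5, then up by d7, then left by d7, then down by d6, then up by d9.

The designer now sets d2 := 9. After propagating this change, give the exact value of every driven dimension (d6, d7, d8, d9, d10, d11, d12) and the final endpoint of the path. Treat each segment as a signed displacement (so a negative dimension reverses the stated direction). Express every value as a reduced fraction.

d6 = 2/5
d7 = -149/30
d8 = -467/30
d9 = -263/12
d10 = -149/120
d11 = -45/4
d12 = -359/30
endpoint = (205/24, -799/60)

Apply edit: d2 := 9
  d6 = d1/4 = 2/5
  d7 = d1/3 - d3 = -149/30
  d8 = d7 - d2 - d1 = -467/30
  d9 = d8 - d5 - d1 = -263/12
  d10 = d7/4 = -149/120
  d11 = d5 - 7 - d2 = -45/4
  d12 = 2 + d7 - d2 = -359/30
Walk from origin (0, 0):
  seg 1: left by d10 = -149/120 → (149/120, 0)
  seg 2: right by d4 = 7/3 → (143/40, 0)
  seg 3: down by d5 = 19/4 → (143/40, -19/4)
  seg 4: down by d7 = -149/30 → (143/40, 13/60)
  seg 5: up by d2 = 9 → (143/40, 553/60)
  seg 6: up by d5 = 19/4 → (143/40, 419/30)
  seg 7: up by d7 = -149/30 → (143/40, 9)
  seg 8: left by d7 = -149/30 → (205/24, 9)
  seg 9: down by d6 = 2/5 → (205/24, 43/5)
  seg 10: up by d9 = -263/12 → (205/24, -799/60)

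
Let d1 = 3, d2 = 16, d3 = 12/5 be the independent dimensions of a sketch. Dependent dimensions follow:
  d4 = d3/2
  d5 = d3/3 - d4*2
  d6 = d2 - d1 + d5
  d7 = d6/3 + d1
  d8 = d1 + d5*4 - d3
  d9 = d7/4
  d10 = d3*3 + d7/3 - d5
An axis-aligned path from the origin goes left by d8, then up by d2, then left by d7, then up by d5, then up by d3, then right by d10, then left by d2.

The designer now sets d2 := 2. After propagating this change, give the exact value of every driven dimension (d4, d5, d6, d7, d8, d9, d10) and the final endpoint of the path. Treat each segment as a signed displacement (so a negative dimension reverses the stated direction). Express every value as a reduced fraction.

Apply edit: d2 := 2
  d4 = d3/2 = 6/5
  d5 = d3/3 - d4*2 = -8/5
  d6 = d2 - d1 + d5 = -13/5
  d7 = d6/3 + d1 = 32/15
  d8 = d1 + d5*4 - d3 = -29/5
  d9 = d7/4 = 8/15
  d10 = d3*3 + d7/3 - d5 = 428/45
Walk from origin (0, 0):
  seg 1: left by d8 = -29/5 → (29/5, 0)
  seg 2: up by d2 = 2 → (29/5, 2)
  seg 3: left by d7 = 32/15 → (11/3, 2)
  seg 4: up by d5 = -8/5 → (11/3, 2/5)
  seg 5: up by d3 = 12/5 → (11/3, 14/5)
  seg 6: right by d10 = 428/45 → (593/45, 14/5)
  seg 7: left by d2 = 2 → (503/45, 14/5)

d4 = 6/5
d5 = -8/5
d6 = -13/5
d7 = 32/15
d8 = -29/5
d9 = 8/15
d10 = 428/45
endpoint = (503/45, 14/5)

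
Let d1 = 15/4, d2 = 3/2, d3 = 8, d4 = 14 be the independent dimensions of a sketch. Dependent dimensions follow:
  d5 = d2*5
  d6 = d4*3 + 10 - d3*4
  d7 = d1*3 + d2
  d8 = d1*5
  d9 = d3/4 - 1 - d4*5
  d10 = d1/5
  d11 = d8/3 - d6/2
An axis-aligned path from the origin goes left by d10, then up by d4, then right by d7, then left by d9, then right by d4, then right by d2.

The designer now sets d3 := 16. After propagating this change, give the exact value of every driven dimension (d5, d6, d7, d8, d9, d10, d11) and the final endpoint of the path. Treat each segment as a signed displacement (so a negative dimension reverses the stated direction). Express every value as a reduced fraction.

d5 = 15/2
d6 = -12
d7 = 51/4
d8 = 75/4
d9 = -67
d10 = 3/4
d11 = 49/4
endpoint = (189/2, 14)

Apply edit: d3 := 16
  d5 = d2*5 = 15/2
  d6 = d4*3 + 10 - d3*4 = -12
  d7 = d1*3 + d2 = 51/4
  d8 = d1*5 = 75/4
  d9 = d3/4 - 1 - d4*5 = -67
  d10 = d1/5 = 3/4
  d11 = d8/3 - d6/2 = 49/4
Walk from origin (0, 0):
  seg 1: left by d10 = 3/4 → (-3/4, 0)
  seg 2: up by d4 = 14 → (-3/4, 14)
  seg 3: right by d7 = 51/4 → (12, 14)
  seg 4: left by d9 = -67 → (79, 14)
  seg 5: right by d4 = 14 → (93, 14)
  seg 6: right by d2 = 3/2 → (189/2, 14)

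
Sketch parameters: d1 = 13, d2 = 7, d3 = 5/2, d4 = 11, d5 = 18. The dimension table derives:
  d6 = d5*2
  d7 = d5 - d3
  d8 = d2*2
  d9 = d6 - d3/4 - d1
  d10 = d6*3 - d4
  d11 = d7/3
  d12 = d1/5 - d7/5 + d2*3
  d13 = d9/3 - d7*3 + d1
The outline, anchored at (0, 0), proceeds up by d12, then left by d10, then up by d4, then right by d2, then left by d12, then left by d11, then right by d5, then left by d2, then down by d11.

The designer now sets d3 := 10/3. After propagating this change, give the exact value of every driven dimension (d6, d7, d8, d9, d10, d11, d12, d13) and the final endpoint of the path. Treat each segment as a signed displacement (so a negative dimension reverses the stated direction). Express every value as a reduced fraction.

Apply edit: d3 := 10/3
  d6 = d5*2 = 36
  d7 = d5 - d3 = 44/3
  d8 = d2*2 = 14
  d9 = d6 - d3/4 - d1 = 133/6
  d10 = d6*3 - d4 = 97
  d11 = d7/3 = 44/9
  d12 = d1/5 - d7/5 + d2*3 = 62/3
  d13 = d9/3 - d7*3 + d1 = -425/18
Walk from origin (0, 0):
  seg 1: up by d12 = 62/3 → (0, 62/3)
  seg 2: left by d10 = 97 → (-97, 62/3)
  seg 3: up by d4 = 11 → (-97, 95/3)
  seg 4: right by d2 = 7 → (-90, 95/3)
  seg 5: left by d12 = 62/3 → (-332/3, 95/3)
  seg 6: left by d11 = 44/9 → (-1040/9, 95/3)
  seg 7: right by d5 = 18 → (-878/9, 95/3)
  seg 8: left by d2 = 7 → (-941/9, 95/3)
  seg 9: down by d11 = 44/9 → (-941/9, 241/9)

d6 = 36
d7 = 44/3
d8 = 14
d9 = 133/6
d10 = 97
d11 = 44/9
d12 = 62/3
d13 = -425/18
endpoint = (-941/9, 241/9)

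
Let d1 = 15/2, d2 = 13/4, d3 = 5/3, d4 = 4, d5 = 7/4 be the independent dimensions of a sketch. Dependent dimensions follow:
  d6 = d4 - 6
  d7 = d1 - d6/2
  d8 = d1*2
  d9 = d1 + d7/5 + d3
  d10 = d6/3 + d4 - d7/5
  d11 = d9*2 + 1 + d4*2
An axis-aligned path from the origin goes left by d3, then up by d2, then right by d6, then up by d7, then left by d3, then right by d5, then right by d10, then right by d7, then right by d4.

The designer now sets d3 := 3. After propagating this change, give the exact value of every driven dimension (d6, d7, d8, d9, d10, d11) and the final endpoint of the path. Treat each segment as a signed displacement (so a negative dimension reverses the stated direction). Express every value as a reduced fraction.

Apply edit: d3 := 3
  d6 = d4 - 6 = -2
  d7 = d1 - d6/2 = 17/2
  d8 = d1*2 = 15
  d9 = d1 + d7/5 + d3 = 61/5
  d10 = d6/3 + d4 - d7/5 = 49/30
  d11 = d9*2 + 1 + d4*2 = 167/5
Walk from origin (0, 0):
  seg 1: left by d3 = 3 → (-3, 0)
  seg 2: up by d2 = 13/4 → (-3, 13/4)
  seg 3: right by d6 = -2 → (-5, 13/4)
  seg 4: up by d7 = 17/2 → (-5, 47/4)
  seg 5: left by d3 = 3 → (-8, 47/4)
  seg 6: right by d5 = 7/4 → (-25/4, 47/4)
  seg 7: right by d10 = 49/30 → (-277/60, 47/4)
  seg 8: right by d7 = 17/2 → (233/60, 47/4)
  seg 9: right by d4 = 4 → (473/60, 47/4)

d6 = -2
d7 = 17/2
d8 = 15
d9 = 61/5
d10 = 49/30
d11 = 167/5
endpoint = (473/60, 47/4)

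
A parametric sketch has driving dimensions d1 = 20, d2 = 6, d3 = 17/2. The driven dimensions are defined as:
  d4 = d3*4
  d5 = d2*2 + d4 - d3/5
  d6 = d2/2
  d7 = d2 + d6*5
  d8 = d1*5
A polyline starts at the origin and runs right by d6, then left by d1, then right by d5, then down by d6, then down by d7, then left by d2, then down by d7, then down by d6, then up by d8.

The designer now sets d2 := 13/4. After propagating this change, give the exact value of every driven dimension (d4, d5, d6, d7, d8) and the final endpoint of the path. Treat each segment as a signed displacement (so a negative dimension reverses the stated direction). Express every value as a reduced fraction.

d4 = 34
d5 = 194/5
d6 = 13/8
d7 = 91/8
d8 = 100
endpoint = (687/40, 74)

Apply edit: d2 := 13/4
  d4 = d3*4 = 34
  d5 = d2*2 + d4 - d3/5 = 194/5
  d6 = d2/2 = 13/8
  d7 = d2 + d6*5 = 91/8
  d8 = d1*5 = 100
Walk from origin (0, 0):
  seg 1: right by d6 = 13/8 → (13/8, 0)
  seg 2: left by d1 = 20 → (-147/8, 0)
  seg 3: right by d5 = 194/5 → (817/40, 0)
  seg 4: down by d6 = 13/8 → (817/40, -13/8)
  seg 5: down by d7 = 91/8 → (817/40, -13)
  seg 6: left by d2 = 13/4 → (687/40, -13)
  seg 7: down by d7 = 91/8 → (687/40, -195/8)
  seg 8: down by d6 = 13/8 → (687/40, -26)
  seg 9: up by d8 = 100 → (687/40, 74)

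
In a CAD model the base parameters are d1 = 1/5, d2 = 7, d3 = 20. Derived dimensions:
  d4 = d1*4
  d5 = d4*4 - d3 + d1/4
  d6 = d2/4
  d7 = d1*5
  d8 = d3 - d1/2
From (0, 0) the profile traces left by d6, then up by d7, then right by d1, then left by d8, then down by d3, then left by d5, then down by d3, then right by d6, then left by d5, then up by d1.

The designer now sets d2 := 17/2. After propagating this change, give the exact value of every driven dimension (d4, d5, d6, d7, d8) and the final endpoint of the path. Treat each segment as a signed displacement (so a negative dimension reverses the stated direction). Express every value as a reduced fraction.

d4 = 4/5
d5 = -67/4
d6 = 17/8
d7 = 1
d8 = 199/10
endpoint = (69/5, -194/5)

Apply edit: d2 := 17/2
  d4 = d1*4 = 4/5
  d5 = d4*4 - d3 + d1/4 = -67/4
  d6 = d2/4 = 17/8
  d7 = d1*5 = 1
  d8 = d3 - d1/2 = 199/10
Walk from origin (0, 0):
  seg 1: left by d6 = 17/8 → (-17/8, 0)
  seg 2: up by d7 = 1 → (-17/8, 1)
  seg 3: right by d1 = 1/5 → (-77/40, 1)
  seg 4: left by d8 = 199/10 → (-873/40, 1)
  seg 5: down by d3 = 20 → (-873/40, -19)
  seg 6: left by d5 = -67/4 → (-203/40, -19)
  seg 7: down by d3 = 20 → (-203/40, -39)
  seg 8: right by d6 = 17/8 → (-59/20, -39)
  seg 9: left by d5 = -67/4 → (69/5, -39)
  seg 10: up by d1 = 1/5 → (69/5, -194/5)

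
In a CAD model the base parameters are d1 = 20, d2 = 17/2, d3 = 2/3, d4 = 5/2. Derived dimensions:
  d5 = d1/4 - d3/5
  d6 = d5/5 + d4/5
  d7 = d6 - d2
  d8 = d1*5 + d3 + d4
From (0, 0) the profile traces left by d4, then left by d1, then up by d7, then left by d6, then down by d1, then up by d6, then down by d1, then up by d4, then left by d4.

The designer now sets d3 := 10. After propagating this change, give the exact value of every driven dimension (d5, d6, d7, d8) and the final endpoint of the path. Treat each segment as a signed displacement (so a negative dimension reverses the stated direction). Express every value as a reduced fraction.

Apply edit: d3 := 10
  d5 = d1/4 - d3/5 = 3
  d6 = d5/5 + d4/5 = 11/10
  d7 = d6 - d2 = -37/5
  d8 = d1*5 + d3 + d4 = 225/2
Walk from origin (0, 0):
  seg 1: left by d4 = 5/2 → (-5/2, 0)
  seg 2: left by d1 = 20 → (-45/2, 0)
  seg 3: up by d7 = -37/5 → (-45/2, -37/5)
  seg 4: left by d6 = 11/10 → (-118/5, -37/5)
  seg 5: down by d1 = 20 → (-118/5, -137/5)
  seg 6: up by d6 = 11/10 → (-118/5, -263/10)
  seg 7: down by d1 = 20 → (-118/5, -463/10)
  seg 8: up by d4 = 5/2 → (-118/5, -219/5)
  seg 9: left by d4 = 5/2 → (-261/10, -219/5)

d5 = 3
d6 = 11/10
d7 = -37/5
d8 = 225/2
endpoint = (-261/10, -219/5)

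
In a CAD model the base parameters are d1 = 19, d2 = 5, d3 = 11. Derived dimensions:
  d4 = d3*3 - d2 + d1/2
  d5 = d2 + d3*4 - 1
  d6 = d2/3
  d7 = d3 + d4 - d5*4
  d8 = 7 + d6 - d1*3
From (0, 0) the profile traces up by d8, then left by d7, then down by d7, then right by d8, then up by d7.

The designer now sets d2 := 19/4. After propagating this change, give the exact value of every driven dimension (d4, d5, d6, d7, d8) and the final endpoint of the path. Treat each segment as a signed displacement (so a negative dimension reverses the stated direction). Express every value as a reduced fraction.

d4 = 151/4
d5 = 191/4
d6 = 19/12
d7 = -569/4
d8 = -581/12
endpoint = (563/6, -581/12)

Apply edit: d2 := 19/4
  d4 = d3*3 - d2 + d1/2 = 151/4
  d5 = d2 + d3*4 - 1 = 191/4
  d6 = d2/3 = 19/12
  d7 = d3 + d4 - d5*4 = -569/4
  d8 = 7 + d6 - d1*3 = -581/12
Walk from origin (0, 0):
  seg 1: up by d8 = -581/12 → (0, -581/12)
  seg 2: left by d7 = -569/4 → (569/4, -581/12)
  seg 3: down by d7 = -569/4 → (569/4, 563/6)
  seg 4: right by d8 = -581/12 → (563/6, 563/6)
  seg 5: up by d7 = -569/4 → (563/6, -581/12)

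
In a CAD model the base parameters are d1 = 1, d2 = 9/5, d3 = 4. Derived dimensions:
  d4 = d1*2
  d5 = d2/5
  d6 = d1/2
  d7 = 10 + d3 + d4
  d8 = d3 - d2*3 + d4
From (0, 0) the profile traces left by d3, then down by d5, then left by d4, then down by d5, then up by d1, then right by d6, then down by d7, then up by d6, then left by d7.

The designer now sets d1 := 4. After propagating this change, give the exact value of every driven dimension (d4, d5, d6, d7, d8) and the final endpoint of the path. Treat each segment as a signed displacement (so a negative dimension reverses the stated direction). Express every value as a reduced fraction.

Apply edit: d1 := 4
  d4 = d1*2 = 8
  d5 = d2/5 = 9/25
  d6 = d1/2 = 2
  d7 = 10 + d3 + d4 = 22
  d8 = d3 - d2*3 + d4 = 33/5
Walk from origin (0, 0):
  seg 1: left by d3 = 4 → (-4, 0)
  seg 2: down by d5 = 9/25 → (-4, -9/25)
  seg 3: left by d4 = 8 → (-12, -9/25)
  seg 4: down by d5 = 9/25 → (-12, -18/25)
  seg 5: up by d1 = 4 → (-12, 82/25)
  seg 6: right by d6 = 2 → (-10, 82/25)
  seg 7: down by d7 = 22 → (-10, -468/25)
  seg 8: up by d6 = 2 → (-10, -418/25)
  seg 9: left by d7 = 22 → (-32, -418/25)

d4 = 8
d5 = 9/25
d6 = 2
d7 = 22
d8 = 33/5
endpoint = (-32, -418/25)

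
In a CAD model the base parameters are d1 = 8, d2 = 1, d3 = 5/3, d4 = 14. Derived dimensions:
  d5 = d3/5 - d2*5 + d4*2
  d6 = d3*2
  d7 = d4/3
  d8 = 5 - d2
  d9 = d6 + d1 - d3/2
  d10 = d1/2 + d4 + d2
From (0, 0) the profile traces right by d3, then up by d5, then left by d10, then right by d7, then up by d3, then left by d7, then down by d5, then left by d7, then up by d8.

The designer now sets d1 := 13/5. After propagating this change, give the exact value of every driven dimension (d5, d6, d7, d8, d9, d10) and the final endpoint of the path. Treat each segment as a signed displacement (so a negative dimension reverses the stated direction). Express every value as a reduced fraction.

Apply edit: d1 := 13/5
  d5 = d3/5 - d2*5 + d4*2 = 70/3
  d6 = d3*2 = 10/3
  d7 = d4/3 = 14/3
  d8 = 5 - d2 = 4
  d9 = d6 + d1 - d3/2 = 51/10
  d10 = d1/2 + d4 + d2 = 163/10
Walk from origin (0, 0):
  seg 1: right by d3 = 5/3 → (5/3, 0)
  seg 2: up by d5 = 70/3 → (5/3, 70/3)
  seg 3: left by d10 = 163/10 → (-439/30, 70/3)
  seg 4: right by d7 = 14/3 → (-299/30, 70/3)
  seg 5: up by d3 = 5/3 → (-299/30, 25)
  seg 6: left by d7 = 14/3 → (-439/30, 25)
  seg 7: down by d5 = 70/3 → (-439/30, 5/3)
  seg 8: left by d7 = 14/3 → (-193/10, 5/3)
  seg 9: up by d8 = 4 → (-193/10, 17/3)

d5 = 70/3
d6 = 10/3
d7 = 14/3
d8 = 4
d9 = 51/10
d10 = 163/10
endpoint = (-193/10, 17/3)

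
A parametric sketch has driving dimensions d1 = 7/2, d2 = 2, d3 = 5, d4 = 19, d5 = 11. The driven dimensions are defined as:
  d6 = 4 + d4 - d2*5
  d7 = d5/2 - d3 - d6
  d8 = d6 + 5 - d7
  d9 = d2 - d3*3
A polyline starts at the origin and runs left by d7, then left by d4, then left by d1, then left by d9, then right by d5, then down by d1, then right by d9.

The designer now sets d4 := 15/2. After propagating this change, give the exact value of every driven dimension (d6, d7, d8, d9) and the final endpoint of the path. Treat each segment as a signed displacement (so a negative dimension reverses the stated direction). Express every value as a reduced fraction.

d6 = 3/2
d7 = -1
d8 = 15/2
d9 = -13
endpoint = (1, -7/2)

Apply edit: d4 := 15/2
  d6 = 4 + d4 - d2*5 = 3/2
  d7 = d5/2 - d3 - d6 = -1
  d8 = d6 + 5 - d7 = 15/2
  d9 = d2 - d3*3 = -13
Walk from origin (0, 0):
  seg 1: left by d7 = -1 → (1, 0)
  seg 2: left by d4 = 15/2 → (-13/2, 0)
  seg 3: left by d1 = 7/2 → (-10, 0)
  seg 4: left by d9 = -13 → (3, 0)
  seg 5: right by d5 = 11 → (14, 0)
  seg 6: down by d1 = 7/2 → (14, -7/2)
  seg 7: right by d9 = -13 → (1, -7/2)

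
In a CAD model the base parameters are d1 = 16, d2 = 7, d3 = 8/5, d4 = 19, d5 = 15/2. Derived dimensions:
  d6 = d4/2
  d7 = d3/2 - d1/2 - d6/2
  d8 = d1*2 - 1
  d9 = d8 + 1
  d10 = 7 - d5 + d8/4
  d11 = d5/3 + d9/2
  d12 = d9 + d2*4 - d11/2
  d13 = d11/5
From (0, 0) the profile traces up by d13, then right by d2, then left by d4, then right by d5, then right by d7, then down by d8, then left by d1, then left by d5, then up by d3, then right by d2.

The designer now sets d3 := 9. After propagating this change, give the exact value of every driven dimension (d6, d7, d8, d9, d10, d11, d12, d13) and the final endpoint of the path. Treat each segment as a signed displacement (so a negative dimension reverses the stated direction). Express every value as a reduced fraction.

d6 = 19/2
d7 = -33/4
d8 = 31
d9 = 32
d10 = 29/4
d11 = 37/2
d12 = 203/4
d13 = 37/10
endpoint = (-117/4, -183/10)

Apply edit: d3 := 9
  d6 = d4/2 = 19/2
  d7 = d3/2 - d1/2 - d6/2 = -33/4
  d8 = d1*2 - 1 = 31
  d9 = d8 + 1 = 32
  d10 = 7 - d5 + d8/4 = 29/4
  d11 = d5/3 + d9/2 = 37/2
  d12 = d9 + d2*4 - d11/2 = 203/4
  d13 = d11/5 = 37/10
Walk from origin (0, 0):
  seg 1: up by d13 = 37/10 → (0, 37/10)
  seg 2: right by d2 = 7 → (7, 37/10)
  seg 3: left by d4 = 19 → (-12, 37/10)
  seg 4: right by d5 = 15/2 → (-9/2, 37/10)
  seg 5: right by d7 = -33/4 → (-51/4, 37/10)
  seg 6: down by d8 = 31 → (-51/4, -273/10)
  seg 7: left by d1 = 16 → (-115/4, -273/10)
  seg 8: left by d5 = 15/2 → (-145/4, -273/10)
  seg 9: up by d3 = 9 → (-145/4, -183/10)
  seg 10: right by d2 = 7 → (-117/4, -183/10)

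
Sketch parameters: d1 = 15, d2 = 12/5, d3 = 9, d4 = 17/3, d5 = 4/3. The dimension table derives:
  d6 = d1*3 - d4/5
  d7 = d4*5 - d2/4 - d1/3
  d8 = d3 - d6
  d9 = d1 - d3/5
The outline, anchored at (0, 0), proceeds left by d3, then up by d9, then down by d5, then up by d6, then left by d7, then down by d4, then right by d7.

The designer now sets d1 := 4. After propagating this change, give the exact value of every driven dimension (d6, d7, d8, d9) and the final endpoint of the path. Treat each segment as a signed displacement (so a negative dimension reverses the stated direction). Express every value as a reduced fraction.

Apply edit: d1 := 4
  d6 = d1*3 - d4/5 = 163/15
  d7 = d4*5 - d2/4 - d1/3 = 132/5
  d8 = d3 - d6 = -28/15
  d9 = d1 - d3/5 = 11/5
Walk from origin (0, 0):
  seg 1: left by d3 = 9 → (-9, 0)
  seg 2: up by d9 = 11/5 → (-9, 11/5)
  seg 3: down by d5 = 4/3 → (-9, 13/15)
  seg 4: up by d6 = 163/15 → (-9, 176/15)
  seg 5: left by d7 = 132/5 → (-177/5, 176/15)
  seg 6: down by d4 = 17/3 → (-177/5, 91/15)
  seg 7: right by d7 = 132/5 → (-9, 91/15)

d6 = 163/15
d7 = 132/5
d8 = -28/15
d9 = 11/5
endpoint = (-9, 91/15)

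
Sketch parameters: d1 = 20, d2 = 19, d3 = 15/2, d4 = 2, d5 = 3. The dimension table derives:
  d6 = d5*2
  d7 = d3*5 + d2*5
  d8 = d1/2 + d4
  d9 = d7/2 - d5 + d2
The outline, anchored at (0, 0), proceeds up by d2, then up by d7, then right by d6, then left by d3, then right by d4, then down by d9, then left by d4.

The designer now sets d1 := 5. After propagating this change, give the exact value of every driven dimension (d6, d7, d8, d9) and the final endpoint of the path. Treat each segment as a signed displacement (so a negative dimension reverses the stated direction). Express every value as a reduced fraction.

d6 = 6
d7 = 265/2
d8 = 9/2
d9 = 329/4
endpoint = (-3/2, 277/4)

Apply edit: d1 := 5
  d6 = d5*2 = 6
  d7 = d3*5 + d2*5 = 265/2
  d8 = d1/2 + d4 = 9/2
  d9 = d7/2 - d5 + d2 = 329/4
Walk from origin (0, 0):
  seg 1: up by d2 = 19 → (0, 19)
  seg 2: up by d7 = 265/2 → (0, 303/2)
  seg 3: right by d6 = 6 → (6, 303/2)
  seg 4: left by d3 = 15/2 → (-3/2, 303/2)
  seg 5: right by d4 = 2 → (1/2, 303/2)
  seg 6: down by d9 = 329/4 → (1/2, 277/4)
  seg 7: left by d4 = 2 → (-3/2, 277/4)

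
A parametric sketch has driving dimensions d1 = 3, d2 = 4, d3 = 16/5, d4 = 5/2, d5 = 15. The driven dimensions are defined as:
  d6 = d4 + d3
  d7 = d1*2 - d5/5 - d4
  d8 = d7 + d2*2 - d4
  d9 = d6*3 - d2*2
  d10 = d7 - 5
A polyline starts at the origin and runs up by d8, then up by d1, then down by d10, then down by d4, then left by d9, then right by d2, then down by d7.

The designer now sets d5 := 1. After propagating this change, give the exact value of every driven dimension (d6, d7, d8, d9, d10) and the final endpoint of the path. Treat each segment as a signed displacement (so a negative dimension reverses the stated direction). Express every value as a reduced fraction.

d6 = 57/10
d7 = 33/10
d8 = 44/5
d9 = 91/10
d10 = -17/10
endpoint = (-51/10, 77/10)

Apply edit: d5 := 1
  d6 = d4 + d3 = 57/10
  d7 = d1*2 - d5/5 - d4 = 33/10
  d8 = d7 + d2*2 - d4 = 44/5
  d9 = d6*3 - d2*2 = 91/10
  d10 = d7 - 5 = -17/10
Walk from origin (0, 0):
  seg 1: up by d8 = 44/5 → (0, 44/5)
  seg 2: up by d1 = 3 → (0, 59/5)
  seg 3: down by d10 = -17/10 → (0, 27/2)
  seg 4: down by d4 = 5/2 → (0, 11)
  seg 5: left by d9 = 91/10 → (-91/10, 11)
  seg 6: right by d2 = 4 → (-51/10, 11)
  seg 7: down by d7 = 33/10 → (-51/10, 77/10)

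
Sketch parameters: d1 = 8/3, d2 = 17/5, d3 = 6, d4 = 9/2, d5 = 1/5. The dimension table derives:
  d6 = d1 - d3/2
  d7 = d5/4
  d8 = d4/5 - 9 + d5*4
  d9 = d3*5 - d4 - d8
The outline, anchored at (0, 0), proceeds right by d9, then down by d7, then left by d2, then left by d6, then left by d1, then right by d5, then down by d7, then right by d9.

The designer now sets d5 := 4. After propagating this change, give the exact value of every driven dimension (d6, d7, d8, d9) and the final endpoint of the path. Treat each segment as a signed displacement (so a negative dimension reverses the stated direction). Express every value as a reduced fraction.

d6 = -1/3
d7 = 1
d8 = 79/10
d9 = 88/5
endpoint = (502/15, -2)

Apply edit: d5 := 4
  d6 = d1 - d3/2 = -1/3
  d7 = d5/4 = 1
  d8 = d4/5 - 9 + d5*4 = 79/10
  d9 = d3*5 - d4 - d8 = 88/5
Walk from origin (0, 0):
  seg 1: right by d9 = 88/5 → (88/5, 0)
  seg 2: down by d7 = 1 → (88/5, -1)
  seg 3: left by d2 = 17/5 → (71/5, -1)
  seg 4: left by d6 = -1/3 → (218/15, -1)
  seg 5: left by d1 = 8/3 → (178/15, -1)
  seg 6: right by d5 = 4 → (238/15, -1)
  seg 7: down by d7 = 1 → (238/15, -2)
  seg 8: right by d9 = 88/5 → (502/15, -2)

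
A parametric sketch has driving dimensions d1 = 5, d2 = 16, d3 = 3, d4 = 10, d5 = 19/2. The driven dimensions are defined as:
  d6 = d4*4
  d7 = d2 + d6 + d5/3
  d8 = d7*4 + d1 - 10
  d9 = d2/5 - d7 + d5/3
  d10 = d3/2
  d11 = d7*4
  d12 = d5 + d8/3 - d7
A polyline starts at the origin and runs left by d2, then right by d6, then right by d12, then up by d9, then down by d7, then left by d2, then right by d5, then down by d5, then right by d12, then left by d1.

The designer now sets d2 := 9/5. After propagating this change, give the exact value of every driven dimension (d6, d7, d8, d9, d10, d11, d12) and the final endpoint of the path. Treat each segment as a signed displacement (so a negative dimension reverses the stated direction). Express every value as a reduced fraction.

Apply edit: d2 := 9/5
  d6 = d4*4 = 40
  d7 = d2 + d6 + d5/3 = 1349/30
  d8 = d7*4 + d1 - 10 = 2623/15
  d9 = d2/5 - d7 + d5/3 = -1036/25
  d10 = d3/2 = 3/2
  d11 = d7*4 = 2698/15
  d12 = d5 + d8/3 - d7 = 1027/45
Walk from origin (0, 0):
  seg 1: left by d2 = 9/5 → (-9/5, 0)
  seg 2: right by d6 = 40 → (191/5, 0)
  seg 3: right by d12 = 1027/45 → (2746/45, 0)
  seg 4: up by d9 = -1036/25 → (2746/45, -1036/25)
  seg 5: down by d7 = 1349/30 → (2746/45, -12961/150)
  seg 6: left by d2 = 9/5 → (533/9, -12961/150)
  seg 7: right by d5 = 19/2 → (1237/18, -12961/150)
  seg 8: down by d5 = 19/2 → (1237/18, -7193/75)
  seg 9: right by d12 = 1027/45 → (8239/90, -7193/75)
  seg 10: left by d1 = 5 → (7789/90, -7193/75)

d6 = 40
d7 = 1349/30
d8 = 2623/15
d9 = -1036/25
d10 = 3/2
d11 = 2698/15
d12 = 1027/45
endpoint = (7789/90, -7193/75)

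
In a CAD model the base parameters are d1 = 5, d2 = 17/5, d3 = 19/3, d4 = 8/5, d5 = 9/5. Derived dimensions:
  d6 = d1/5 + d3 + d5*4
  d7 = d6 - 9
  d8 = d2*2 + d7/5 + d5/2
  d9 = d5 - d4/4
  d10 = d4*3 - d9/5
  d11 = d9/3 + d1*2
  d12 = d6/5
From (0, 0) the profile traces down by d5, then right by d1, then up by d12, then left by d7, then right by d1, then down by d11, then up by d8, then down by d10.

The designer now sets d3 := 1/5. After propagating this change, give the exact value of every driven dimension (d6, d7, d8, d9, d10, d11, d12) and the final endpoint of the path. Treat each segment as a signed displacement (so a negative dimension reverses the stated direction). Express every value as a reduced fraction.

Apply edit: d3 := 1/5
  d6 = d1/5 + d3 + d5*4 = 42/5
  d7 = d6 - 9 = -3/5
  d8 = d2*2 + d7/5 + d5/2 = 379/50
  d9 = d5 - d4/4 = 7/5
  d10 = d4*3 - d9/5 = 113/25
  d11 = d9/3 + d1*2 = 157/15
  d12 = d6/5 = 42/25
Walk from origin (0, 0):
  seg 1: down by d5 = 9/5 → (0, -9/5)
  seg 2: right by d1 = 5 → (5, -9/5)
  seg 3: up by d12 = 42/25 → (5, -3/25)
  seg 4: left by d7 = -3/5 → (28/5, -3/25)
  seg 5: right by d1 = 5 → (53/5, -3/25)
  seg 6: down by d11 = 157/15 → (53/5, -794/75)
  seg 7: up by d8 = 379/50 → (53/5, -451/150)
  seg 8: down by d10 = 113/25 → (53/5, -1129/150)

d6 = 42/5
d7 = -3/5
d8 = 379/50
d9 = 7/5
d10 = 113/25
d11 = 157/15
d12 = 42/25
endpoint = (53/5, -1129/150)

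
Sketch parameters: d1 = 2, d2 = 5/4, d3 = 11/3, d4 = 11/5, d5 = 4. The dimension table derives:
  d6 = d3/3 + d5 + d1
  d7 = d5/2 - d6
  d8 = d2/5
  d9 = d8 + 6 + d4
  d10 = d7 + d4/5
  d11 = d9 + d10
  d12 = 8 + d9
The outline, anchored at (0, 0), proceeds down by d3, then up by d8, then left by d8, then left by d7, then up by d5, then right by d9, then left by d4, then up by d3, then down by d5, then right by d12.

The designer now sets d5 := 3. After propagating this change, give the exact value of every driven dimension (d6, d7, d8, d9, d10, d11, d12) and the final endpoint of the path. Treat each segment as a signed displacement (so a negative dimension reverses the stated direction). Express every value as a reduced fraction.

d6 = 56/9
d7 = -85/18
d8 = 1/4
d9 = 169/20
d10 = -1927/450
d11 = 3751/900
d12 = 329/20
endpoint = (4891/180, 1/4)

Apply edit: d5 := 3
  d6 = d3/3 + d5 + d1 = 56/9
  d7 = d5/2 - d6 = -85/18
  d8 = d2/5 = 1/4
  d9 = d8 + 6 + d4 = 169/20
  d10 = d7 + d4/5 = -1927/450
  d11 = d9 + d10 = 3751/900
  d12 = 8 + d9 = 329/20
Walk from origin (0, 0):
  seg 1: down by d3 = 11/3 → (0, -11/3)
  seg 2: up by d8 = 1/4 → (0, -41/12)
  seg 3: left by d8 = 1/4 → (-1/4, -41/12)
  seg 4: left by d7 = -85/18 → (161/36, -41/12)
  seg 5: up by d5 = 3 → (161/36, -5/12)
  seg 6: right by d9 = 169/20 → (1163/90, -5/12)
  seg 7: left by d4 = 11/5 → (193/18, -5/12)
  seg 8: up by d3 = 11/3 → (193/18, 13/4)
  seg 9: down by d5 = 3 → (193/18, 1/4)
  seg 10: right by d12 = 329/20 → (4891/180, 1/4)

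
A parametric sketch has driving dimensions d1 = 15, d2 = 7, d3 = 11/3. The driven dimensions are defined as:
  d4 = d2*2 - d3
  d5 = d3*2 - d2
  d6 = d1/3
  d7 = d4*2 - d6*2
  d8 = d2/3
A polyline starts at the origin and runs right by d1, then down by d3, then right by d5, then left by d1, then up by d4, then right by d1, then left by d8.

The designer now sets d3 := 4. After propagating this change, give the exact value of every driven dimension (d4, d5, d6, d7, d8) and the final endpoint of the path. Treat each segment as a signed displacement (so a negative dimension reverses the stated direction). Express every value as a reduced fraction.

Apply edit: d3 := 4
  d4 = d2*2 - d3 = 10
  d5 = d3*2 - d2 = 1
  d6 = d1/3 = 5
  d7 = d4*2 - d6*2 = 10
  d8 = d2/3 = 7/3
Walk from origin (0, 0):
  seg 1: right by d1 = 15 → (15, 0)
  seg 2: down by d3 = 4 → (15, -4)
  seg 3: right by d5 = 1 → (16, -4)
  seg 4: left by d1 = 15 → (1, -4)
  seg 5: up by d4 = 10 → (1, 6)
  seg 6: right by d1 = 15 → (16, 6)
  seg 7: left by d8 = 7/3 → (41/3, 6)

d4 = 10
d5 = 1
d6 = 5
d7 = 10
d8 = 7/3
endpoint = (41/3, 6)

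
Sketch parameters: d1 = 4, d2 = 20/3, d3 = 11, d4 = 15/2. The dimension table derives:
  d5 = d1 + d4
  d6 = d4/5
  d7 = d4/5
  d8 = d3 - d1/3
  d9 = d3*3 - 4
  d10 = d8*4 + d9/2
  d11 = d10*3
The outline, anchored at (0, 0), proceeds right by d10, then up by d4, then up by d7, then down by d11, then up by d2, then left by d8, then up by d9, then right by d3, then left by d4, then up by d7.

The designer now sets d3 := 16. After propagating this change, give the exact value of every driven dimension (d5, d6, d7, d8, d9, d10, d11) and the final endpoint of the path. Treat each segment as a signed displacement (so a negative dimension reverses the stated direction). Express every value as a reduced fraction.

d5 = 23/2
d6 = 3/2
d7 = 3/2
d8 = 44/3
d9 = 44
d10 = 242/3
d11 = 242
endpoint = (149/2, -1085/6)

Apply edit: d3 := 16
  d5 = d1 + d4 = 23/2
  d6 = d4/5 = 3/2
  d7 = d4/5 = 3/2
  d8 = d3 - d1/3 = 44/3
  d9 = d3*3 - 4 = 44
  d10 = d8*4 + d9/2 = 242/3
  d11 = d10*3 = 242
Walk from origin (0, 0):
  seg 1: right by d10 = 242/3 → (242/3, 0)
  seg 2: up by d4 = 15/2 → (242/3, 15/2)
  seg 3: up by d7 = 3/2 → (242/3, 9)
  seg 4: down by d11 = 242 → (242/3, -233)
  seg 5: up by d2 = 20/3 → (242/3, -679/3)
  seg 6: left by d8 = 44/3 → (66, -679/3)
  seg 7: up by d9 = 44 → (66, -547/3)
  seg 8: right by d3 = 16 → (82, -547/3)
  seg 9: left by d4 = 15/2 → (149/2, -547/3)
  seg 10: up by d7 = 3/2 → (149/2, -1085/6)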